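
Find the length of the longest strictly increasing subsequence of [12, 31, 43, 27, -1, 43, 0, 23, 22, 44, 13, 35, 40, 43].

6

Scanning left to right, the best length ending at each element is: 12→1, 31→2, 43→3, 27→2, -1→1, 43→3, 0→2, 23→3, 22→3, 44→4, 13→3, 35→4, 40→5, 43→6.
So the longest increasing subsequence has length 6, e.g. -1, 0, 23, 35, 40, 43.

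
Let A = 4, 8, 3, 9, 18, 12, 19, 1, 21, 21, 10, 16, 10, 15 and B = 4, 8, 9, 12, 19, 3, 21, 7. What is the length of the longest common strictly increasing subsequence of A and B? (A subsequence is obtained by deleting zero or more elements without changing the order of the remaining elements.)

For each value that appears in both, track the longest common increasing run ending there.
The best achievable length is 6; one witness is 4, 8, 9, 12, 19, 21 (A-positions 1,2,4,6,7,9, B-positions 1,2,3,4,5,7).

6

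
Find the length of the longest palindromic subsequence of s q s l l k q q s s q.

6

One longest palindromic subsequence is qsqqsq (positions 2,3,7,8,10,11); it reads the same forward and backward, and the interval DP gives dp[1][11] = 6.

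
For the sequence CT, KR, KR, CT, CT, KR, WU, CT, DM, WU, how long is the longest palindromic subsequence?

6

One longest palindromic subsequence is CT KR CT CT KR CT (positions 1,3,4,5,6,8); it reads the same forward and backward, and the interval DP gives dp[1][10] = 6.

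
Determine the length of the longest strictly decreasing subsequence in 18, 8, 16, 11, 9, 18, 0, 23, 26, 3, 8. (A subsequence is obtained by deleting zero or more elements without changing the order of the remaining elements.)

One longest decreasing subsequence is 18, 16, 11, 9, 0 (positions 1,3,4,5,7), of length 5; no longer one exists.

5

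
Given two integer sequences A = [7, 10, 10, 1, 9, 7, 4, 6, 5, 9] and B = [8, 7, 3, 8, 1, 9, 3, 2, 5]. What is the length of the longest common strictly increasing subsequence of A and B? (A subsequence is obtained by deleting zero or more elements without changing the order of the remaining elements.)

A longest common strictly increasing subsequence is 7, 9 (length 2); it appears in order in both A and B, and no longer such subsequence exists.

2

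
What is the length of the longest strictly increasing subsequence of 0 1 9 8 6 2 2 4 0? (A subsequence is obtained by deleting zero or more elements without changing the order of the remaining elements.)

Let dp[i] be the longest increasing subsequence ending at position i. Then dp = [1, 2, 3, 3, 3, 3, 3, 4, 1].
The maximum is 4; one witness is 0, 1, 2, 4 at positions 1,2,6,8.

4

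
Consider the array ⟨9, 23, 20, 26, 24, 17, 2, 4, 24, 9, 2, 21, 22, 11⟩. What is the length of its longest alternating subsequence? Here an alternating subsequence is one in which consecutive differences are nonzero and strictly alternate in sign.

A longest alternating subsequence is 9, 23, 20, 26, 17, 24, 9, 21, 11 (positions 1,2,3,4,6,9,10,12,14); its 8 consecutive differences strictly alternate in sign, and length 9 is optimal.

9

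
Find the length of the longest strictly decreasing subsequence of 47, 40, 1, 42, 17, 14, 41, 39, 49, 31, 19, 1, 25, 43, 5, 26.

7

Scanning left to right, the best length ending at each element is: 47→1, 40→2, 1→3, 42→2, 17→3, 14→4, 41→3, 39→4, 49→1, 31→5, 19→6, 1→7, 25→6, 43→2, 5→7, 26→6.
So the longest decreasing subsequence has length 7, e.g. 47, 42, 41, 39, 31, 19, 1.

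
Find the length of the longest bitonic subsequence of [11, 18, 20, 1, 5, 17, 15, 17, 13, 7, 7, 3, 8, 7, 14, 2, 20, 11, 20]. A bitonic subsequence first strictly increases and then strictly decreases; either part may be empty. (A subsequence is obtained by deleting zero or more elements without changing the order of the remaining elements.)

9

Let inc[i] be the LIS ending at i and dec[i] the longest strictly decreasing subsequence starting at i. inc = [1, 2, 3, 1, 2, 3, 3, 4, 3, 3, 3, 2, 4, 3, 5, 2, 6, 5, 6], dec = [4, 7, 7, 1, 3, 6, 5, 5, 4, 3, 3, 2, 3, 2, 2, 1, 2, 1, 1].
max_i inc[i]+dec[i]−1 = 9, with one witness 11, 18, 20, 17, 15, 13, 8, 7, 2.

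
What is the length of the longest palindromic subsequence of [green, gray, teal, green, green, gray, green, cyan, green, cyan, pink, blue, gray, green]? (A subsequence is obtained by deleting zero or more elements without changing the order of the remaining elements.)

One longest palindromic subsequence is green gray green green gray green green gray green (positions 1,2,4,5,6,7,9,13,14); it reads the same forward and backward, and the interval DP gives dp[1][14] = 9.

9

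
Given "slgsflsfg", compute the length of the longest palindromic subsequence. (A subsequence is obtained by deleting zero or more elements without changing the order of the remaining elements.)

One longest palindromic subsequence is gfsfg (positions 3,5,7,8,9); it reads the same forward and backward, and the interval DP gives dp[1][9] = 5.

5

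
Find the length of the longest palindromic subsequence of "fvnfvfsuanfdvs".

One longest palindromic subsequence is vnfvfnv (positions 2,3,4,5,6,10,13); it reads the same forward and backward, and the interval DP gives dp[1][14] = 7.

7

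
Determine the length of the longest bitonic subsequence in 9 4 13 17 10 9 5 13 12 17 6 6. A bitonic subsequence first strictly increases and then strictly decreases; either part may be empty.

6

One longest bitonic subsequence is 9, 13, 17, 13, 12, 6 (positions 1,3,4,8,9,12): it rises to 17 then falls. Length 6 is optimal.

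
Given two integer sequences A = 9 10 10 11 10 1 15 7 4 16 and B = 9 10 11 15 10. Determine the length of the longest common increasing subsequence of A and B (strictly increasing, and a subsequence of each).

4

For each value that appears in both, track the longest common increasing run ending there.
The best achievable length is 4; one witness is 9, 10, 11, 15 (A-positions 1,2,4,7, B-positions 1,2,3,4).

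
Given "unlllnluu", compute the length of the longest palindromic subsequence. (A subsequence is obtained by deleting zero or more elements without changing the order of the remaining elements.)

7

One longest palindromic subsequence is unlllnu (positions 1,2,3,4,5,6,9); it reads the same forward and backward, and the interval DP gives dp[1][9] = 7.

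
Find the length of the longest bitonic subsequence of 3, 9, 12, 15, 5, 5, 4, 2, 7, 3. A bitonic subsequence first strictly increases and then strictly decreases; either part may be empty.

One longest bitonic subsequence is 3, 9, 12, 15, 5, 4, 3 (positions 1,2,3,4,6,7,10): it rises to 15 then falls. Length 7 is optimal.

7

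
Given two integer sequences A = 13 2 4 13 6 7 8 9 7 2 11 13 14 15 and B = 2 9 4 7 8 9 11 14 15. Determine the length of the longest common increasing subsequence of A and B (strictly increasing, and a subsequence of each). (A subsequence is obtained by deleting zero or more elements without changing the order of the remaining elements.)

A longest common strictly increasing subsequence is 2, 4, 7, 8, 9, 11, 14, 15 (length 8); it appears in order in both A and B, and no longer such subsequence exists.

8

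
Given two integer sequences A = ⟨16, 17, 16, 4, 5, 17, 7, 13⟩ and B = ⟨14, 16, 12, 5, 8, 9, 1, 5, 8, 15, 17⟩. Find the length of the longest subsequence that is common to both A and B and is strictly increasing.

For each value that appears in both, track the longest common increasing run ending there.
The best achievable length is 2; one witness is 16, 17 (A-positions 1,2, B-positions 2,11).

2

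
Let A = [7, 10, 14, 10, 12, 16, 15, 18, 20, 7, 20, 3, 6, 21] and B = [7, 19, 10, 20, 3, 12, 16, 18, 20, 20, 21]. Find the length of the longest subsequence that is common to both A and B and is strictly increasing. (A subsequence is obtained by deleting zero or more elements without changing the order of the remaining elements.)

A longest common strictly increasing subsequence is 7, 10, 12, 16, 18, 20, 21 (length 7); it appears in order in both A and B, and no longer such subsequence exists.

7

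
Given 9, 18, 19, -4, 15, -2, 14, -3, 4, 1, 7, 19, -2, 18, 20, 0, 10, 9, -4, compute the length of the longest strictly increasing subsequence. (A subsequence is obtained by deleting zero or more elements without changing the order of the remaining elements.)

6

One longest increasing subsequence is -4, -2, 4, 7, 19, 20 (positions 4,6,9,11,12,15), of length 6; no longer one exists.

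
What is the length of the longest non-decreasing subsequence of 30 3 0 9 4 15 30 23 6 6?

Scanning left to right, the best length ending at each element is: 30→1, 3→1, 0→1, 9→2, 4→2, 15→3, 30→4, 23→4, 6→3, 6→4.
So the longest non-decreasing subsequence has length 4, e.g. 3, 9, 15, 30.

4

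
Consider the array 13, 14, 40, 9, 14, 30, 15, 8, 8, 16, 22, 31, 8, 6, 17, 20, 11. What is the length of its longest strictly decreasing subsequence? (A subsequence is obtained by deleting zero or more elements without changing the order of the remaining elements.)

5

One longest decreasing subsequence is 40, 30, 15, 8, 6 (positions 3,6,7,8,14), of length 5; no longer one exists.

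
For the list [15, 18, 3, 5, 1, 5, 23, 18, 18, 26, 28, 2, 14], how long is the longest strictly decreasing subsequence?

3

One longest decreasing subsequence is 15, 3, 1 (positions 1,3,5), of length 3; no longer one exists.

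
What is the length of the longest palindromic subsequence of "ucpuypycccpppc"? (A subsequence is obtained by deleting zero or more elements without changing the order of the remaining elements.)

One longest palindromic subsequence is cppcccppc (positions 2,3,6,8,9,10,12,13,14); it reads the same forward and backward, and the interval DP gives dp[1][14] = 9.

9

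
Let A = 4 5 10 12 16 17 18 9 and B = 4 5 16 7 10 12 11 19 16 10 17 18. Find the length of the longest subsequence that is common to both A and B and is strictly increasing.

7

A longest common strictly increasing subsequence is 4, 5, 10, 12, 16, 17, 18 (length 7); it appears in order in both A and B, and no longer such subsequence exists.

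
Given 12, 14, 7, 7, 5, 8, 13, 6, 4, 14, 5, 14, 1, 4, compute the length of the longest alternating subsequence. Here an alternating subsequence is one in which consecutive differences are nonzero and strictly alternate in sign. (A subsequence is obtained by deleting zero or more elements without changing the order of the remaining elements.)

10

A longest alternating subsequence is 12, 14, 7, 8, 6, 14, 5, 14, 1, 4 (positions 1,2,3,6,8,10,11,12,13,14); its 9 consecutive differences strictly alternate in sign, and length 10 is optimal.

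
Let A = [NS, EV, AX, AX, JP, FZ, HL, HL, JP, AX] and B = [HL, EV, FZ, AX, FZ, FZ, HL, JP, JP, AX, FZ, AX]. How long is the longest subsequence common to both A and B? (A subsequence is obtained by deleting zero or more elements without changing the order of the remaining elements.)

A longest common subsequence is EV, AX, FZ, HL, JP, AX (length 6); the LCS DP confirms no longer common subsequence exists.

6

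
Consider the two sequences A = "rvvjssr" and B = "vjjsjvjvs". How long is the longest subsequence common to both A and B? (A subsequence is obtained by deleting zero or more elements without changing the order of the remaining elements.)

Backtracking the LCS table gives one alignment: v (A2,B1) → v (A3,B6) → j (A4,B7) → s (A6,B9).
So the longest common subsequence has length 4.

4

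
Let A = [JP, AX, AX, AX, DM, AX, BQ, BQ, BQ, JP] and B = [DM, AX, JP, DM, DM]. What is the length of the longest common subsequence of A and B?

A longest common subsequence is DM, AX, JP (length 3); the LCS DP confirms no longer common subsequence exists.

3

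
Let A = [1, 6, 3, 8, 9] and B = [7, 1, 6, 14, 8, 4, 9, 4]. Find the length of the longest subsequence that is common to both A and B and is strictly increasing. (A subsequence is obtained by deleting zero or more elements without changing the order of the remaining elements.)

A longest common strictly increasing subsequence is 1, 6, 8, 9 (length 4); it appears in order in both A and B, and no longer such subsequence exists.

4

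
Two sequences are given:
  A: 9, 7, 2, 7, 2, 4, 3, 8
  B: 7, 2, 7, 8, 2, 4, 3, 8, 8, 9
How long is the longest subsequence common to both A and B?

A longest common subsequence is 7, 2, 7, 2, 4, 3, 8 (length 7); the LCS DP confirms no longer common subsequence exists.

7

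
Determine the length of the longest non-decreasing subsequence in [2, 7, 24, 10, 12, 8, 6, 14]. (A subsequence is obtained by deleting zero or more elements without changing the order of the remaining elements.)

5

Let dp[i] be the longest non-decreasing subsequence ending at position i. Then dp = [1, 2, 3, 3, 4, 3, 2, 5].
The maximum is 5; one witness is 2, 7, 10, 12, 14 at positions 1,2,4,5,8.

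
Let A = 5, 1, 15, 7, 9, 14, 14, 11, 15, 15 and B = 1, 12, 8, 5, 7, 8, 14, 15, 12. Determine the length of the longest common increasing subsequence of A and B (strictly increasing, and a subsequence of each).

4

A longest common strictly increasing subsequence is 1, 7, 14, 15 (length 4); it appears in order in both A and B, and no longer such subsequence exists.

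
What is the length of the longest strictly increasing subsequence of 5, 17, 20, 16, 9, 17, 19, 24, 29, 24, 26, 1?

Scanning left to right, the best length ending at each element is: 5→1, 17→2, 20→3, 16→2, 9→2, 17→3, 19→4, 24→5, 29→6, 24→5, 26→6, 1→1.
So the longest increasing subsequence has length 6, e.g. 5, 16, 17, 19, 24, 29.

6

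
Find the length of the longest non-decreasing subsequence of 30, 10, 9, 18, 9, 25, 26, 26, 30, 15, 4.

Scanning left to right, the best length ending at each element is: 30→1, 10→1, 9→1, 18→2, 9→2, 25→3, 26→4, 26→5, 30→6, 15→3, 4→1.
So the longest non-decreasing subsequence has length 6, e.g. 10, 18, 25, 26, 26, 30.

6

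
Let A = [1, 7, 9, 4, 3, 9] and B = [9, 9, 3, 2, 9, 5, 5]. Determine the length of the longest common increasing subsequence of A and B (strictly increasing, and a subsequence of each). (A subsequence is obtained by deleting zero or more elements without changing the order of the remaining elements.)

2

For each value that appears in both, track the longest common increasing run ending there.
The best achievable length is 2; one witness is 3, 9 (A-positions 5,6, B-positions 3,5).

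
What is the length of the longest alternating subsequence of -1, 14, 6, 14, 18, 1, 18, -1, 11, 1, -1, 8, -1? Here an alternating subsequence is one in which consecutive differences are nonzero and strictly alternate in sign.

A longest alternating subsequence is -1, 14, 6, 14, 1, 18, -1, 11, 1, 8, -1 (positions 1,2,3,4,6,7,8,9,10,12,13); its 10 consecutive differences strictly alternate in sign, and length 11 is optimal.

11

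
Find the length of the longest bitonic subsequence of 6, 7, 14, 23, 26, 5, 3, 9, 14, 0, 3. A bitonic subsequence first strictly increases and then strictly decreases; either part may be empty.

8

One longest bitonic subsequence is 6, 7, 14, 23, 26, 5, 3, 0 (positions 1,2,3,4,5,6,7,10): it rises to 26 then falls. Length 8 is optimal.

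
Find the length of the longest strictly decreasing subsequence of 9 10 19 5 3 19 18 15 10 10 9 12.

5

Let dp[i] be the longest decreasing subsequence ending at position i. Then dp = [1, 1, 1, 2, 3, 1, 2, 3, 4, 4, 5, 4].
The maximum is 5; one witness is 19, 18, 15, 10, 9 at positions 3,7,8,9,11.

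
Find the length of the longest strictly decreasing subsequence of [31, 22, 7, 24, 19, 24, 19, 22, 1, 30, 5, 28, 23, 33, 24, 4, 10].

5

Scanning left to right, the best length ending at each element is: 31→1, 22→2, 7→3, 24→2, 19→3, 24→2, 19→3, 22→3, 1→4, 30→2, 5→4, 28→3, 23→4, 33→1, 24→4, 4→5, 10→5.
So the longest decreasing subsequence has length 5, e.g. 31, 22, 7, 5, 4.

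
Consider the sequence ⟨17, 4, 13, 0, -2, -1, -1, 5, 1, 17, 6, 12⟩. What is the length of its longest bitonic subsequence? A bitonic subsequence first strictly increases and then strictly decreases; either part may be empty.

Let inc[i] be the LIS ending at i and dec[i] the longest strictly decreasing subsequence starting at i. inc = [1, 1, 2, 1, 1, 2, 2, 3, 3, 4, 4, 5], dec = [4, 3, 3, 2, 1, 1, 1, 2, 1, 2, 1, 1].
max_i inc[i]+dec[i]−1 = 5, with one witness -2, -1, 5, 17, 12.

5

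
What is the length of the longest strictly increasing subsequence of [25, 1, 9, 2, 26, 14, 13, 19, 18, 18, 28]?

5

One longest increasing subsequence is 1, 9, 14, 19, 28 (positions 2,3,6,8,11), of length 5; no longer one exists.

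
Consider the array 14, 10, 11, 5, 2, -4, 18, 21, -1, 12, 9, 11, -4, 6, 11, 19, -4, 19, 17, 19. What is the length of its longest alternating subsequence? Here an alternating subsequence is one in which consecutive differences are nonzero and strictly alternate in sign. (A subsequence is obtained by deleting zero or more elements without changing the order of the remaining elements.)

A longest alternating subsequence is 14, 10, 11, 5, 18, -1, 12, 9, 11, -4, 6, -4, 19, 17, 19 (positions 1,2,3,4,7,9,10,11,12,13,14,17,18,19,20); its 14 consecutive differences strictly alternate in sign, and length 15 is optimal.

15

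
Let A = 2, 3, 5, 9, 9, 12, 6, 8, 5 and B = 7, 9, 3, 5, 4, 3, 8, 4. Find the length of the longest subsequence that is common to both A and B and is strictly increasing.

3

For each value that appears in both, track the longest common increasing run ending there.
The best achievable length is 3; one witness is 3, 5, 8 (A-positions 2,3,8, B-positions 3,4,7).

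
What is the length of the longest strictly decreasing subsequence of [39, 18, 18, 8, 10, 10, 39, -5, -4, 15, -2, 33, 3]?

4

Scanning left to right, the best length ending at each element is: 39→1, 18→2, 18→2, 8→3, 10→3, 10→3, 39→1, -5→4, -4→4, 15→3, -2→4, 33→2, 3→4.
So the longest decreasing subsequence has length 4, e.g. 39, 18, 8, -5.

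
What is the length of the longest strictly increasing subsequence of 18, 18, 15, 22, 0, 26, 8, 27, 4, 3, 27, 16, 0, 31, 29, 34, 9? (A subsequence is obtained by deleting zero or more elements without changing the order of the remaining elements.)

Let dp[i] be the longest increasing subsequence ending at position i. Then dp = [1, 1, 1, 2, 1, 3, 2, 4, 2, 2, 4, 3, 1, 5, 5, 6, 3].
The maximum is 6; one witness is 18, 22, 26, 27, 31, 34 at positions 1,4,6,8,14,16.

6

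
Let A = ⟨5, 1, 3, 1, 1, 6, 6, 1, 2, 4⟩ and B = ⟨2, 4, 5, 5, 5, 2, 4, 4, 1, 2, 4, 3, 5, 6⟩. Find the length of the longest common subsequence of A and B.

Backtracking the LCS table gives one alignment: 5 (A1,B5) → 1 (A2,B9) → 3 (A3,B12) → 6 (A7,B14).
So the longest common subsequence has length 4.

4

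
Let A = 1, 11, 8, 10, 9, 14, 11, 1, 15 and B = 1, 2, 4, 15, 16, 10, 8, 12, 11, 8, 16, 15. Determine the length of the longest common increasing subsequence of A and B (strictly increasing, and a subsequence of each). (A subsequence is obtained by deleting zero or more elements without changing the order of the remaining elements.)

4

For each value that appears in both, track the longest common increasing run ending there.
The best achievable length is 4; one witness is 1, 10, 11, 15 (A-positions 1,4,7,9, B-positions 1,6,9,12).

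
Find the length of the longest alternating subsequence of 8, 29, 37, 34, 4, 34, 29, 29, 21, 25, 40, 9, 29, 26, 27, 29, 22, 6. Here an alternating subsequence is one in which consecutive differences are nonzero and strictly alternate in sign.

11

Track the best alternating length ending on an up-step vs a down-step at each position: up/down = 1/1, 2/1, 2/1, 2/3, 1/3, 4/3, 4/5, 4/5, 4/5, 6/5, 6/1, 4/7, 8/7, 8/9, 10/9, 10/7, 8/11, 4/11.
The maximum over both is 11; one such subsequence is 8, 29, 4, 34, 21, 25, 9, 29, 26, 27, 22.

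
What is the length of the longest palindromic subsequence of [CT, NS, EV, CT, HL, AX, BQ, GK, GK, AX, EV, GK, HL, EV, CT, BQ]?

Using dp[i][j] = 2 + dp[i+1][j−1] if the ends match, else max(dp[i+1][j], dp[i][j−1]):
dp[1][16] = 10. A witness is CT EV HL AX GK GK AX HL EV CT at positions 1,3,5,6,8,9,10,13,14,15.

10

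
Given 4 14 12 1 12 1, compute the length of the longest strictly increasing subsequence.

2

One longest increasing subsequence is 4, 14 (positions 1,2), of length 2; no longer one exists.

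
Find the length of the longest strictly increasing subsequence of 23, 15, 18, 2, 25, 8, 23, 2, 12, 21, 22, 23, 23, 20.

Scanning left to right, the best length ending at each element is: 23→1, 15→1, 18→2, 2→1, 25→3, 8→2, 23→3, 2→1, 12→3, 21→4, 22→5, 23→6, 23→6, 20→4.
So the longest increasing subsequence has length 6, e.g. 2, 8, 12, 21, 22, 23.

6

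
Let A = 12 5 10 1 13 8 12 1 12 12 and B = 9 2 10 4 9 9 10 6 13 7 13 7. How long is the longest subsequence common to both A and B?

Backtracking the LCS table gives one alignment: 10 (A3,B7) → 13 (A5,B11).
So the longest common subsequence has length 2.

2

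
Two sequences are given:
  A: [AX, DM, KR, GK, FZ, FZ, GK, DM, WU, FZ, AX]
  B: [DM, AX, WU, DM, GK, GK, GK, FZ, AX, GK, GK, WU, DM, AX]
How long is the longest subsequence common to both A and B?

A longest common subsequence is AX, DM, GK, FZ, GK, DM, AX (length 7); the LCS DP confirms no longer common subsequence exists.

7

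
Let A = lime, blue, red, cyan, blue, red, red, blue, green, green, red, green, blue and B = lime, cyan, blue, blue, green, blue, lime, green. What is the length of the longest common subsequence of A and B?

Backtracking the LCS table gives one alignment: lime (A1,B1) → cyan (A4,B2) → blue (A5,B3) → blue (A8,B4) → green (A9,B5) → green (A12,B8).
So the longest common subsequence has length 6.

6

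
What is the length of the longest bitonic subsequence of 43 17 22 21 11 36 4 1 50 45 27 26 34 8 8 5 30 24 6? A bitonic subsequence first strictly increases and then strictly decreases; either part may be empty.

9

Let inc[i] be the LIS ending at i and dec[i] the longest strictly decreasing subsequence starting at i. inc = [1, 1, 2, 2, 1, 3, 1, 1, 4, 4, 3, 3, 4, 2, 2, 2, 4, 3, 3], dec = [6, 4, 5, 4, 3, 5, 2, 1, 6, 5, 4, 3, 4, 2, 2, 1, 3, 2, 1].
max_i inc[i]+dec[i]−1 = 9, with one witness 17, 22, 36, 50, 45, 34, 30, 24, 6.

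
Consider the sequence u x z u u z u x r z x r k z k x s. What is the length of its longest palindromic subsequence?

Using dp[i][j] = 2 + dp[i+1][j−1] if the ends match, else max(dp[i+1][j], dp[i][j−1]):
dp[1][17] = 7. A witness is xzrxrzx at positions 2,6,9,11,12,14,16.

7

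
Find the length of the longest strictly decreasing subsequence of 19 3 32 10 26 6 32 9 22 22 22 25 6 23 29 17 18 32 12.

Scanning left to right, the best length ending at each element is: 19→1, 3→2, 32→1, 10→2, 26→2, 6→3, 32→1, 9→3, 22→3, 22→3, 22→3, 25→3, 6→4, 23→4, 29→2, 17→5, 18→5, 32→1, 12→6.
So the longest decreasing subsequence has length 6, e.g. 32, 26, 25, 23, 17, 12.

6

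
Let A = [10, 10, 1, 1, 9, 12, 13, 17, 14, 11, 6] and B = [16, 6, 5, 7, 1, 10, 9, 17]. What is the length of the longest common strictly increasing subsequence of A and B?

A longest common strictly increasing subsequence is 1, 9, 17 (length 3); it appears in order in both A and B, and no longer such subsequence exists.

3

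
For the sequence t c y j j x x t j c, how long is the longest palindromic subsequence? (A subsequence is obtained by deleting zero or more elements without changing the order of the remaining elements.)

One longest palindromic subsequence is cjxxjc (positions 2,4,6,7,9,10); it reads the same forward and backward, and the interval DP gives dp[1][10] = 6.

6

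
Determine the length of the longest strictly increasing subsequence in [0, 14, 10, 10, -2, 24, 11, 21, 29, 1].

Scanning left to right, the best length ending at each element is: 0→1, 14→2, 10→2, 10→2, -2→1, 24→3, 11→3, 21→4, 29→5, 1→2.
So the longest increasing subsequence has length 5, e.g. 0, 10, 11, 21, 29.

5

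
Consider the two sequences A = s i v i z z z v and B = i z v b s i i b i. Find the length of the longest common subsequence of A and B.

Backtracking the LCS table gives one alignment: s (A1,B5) → i (A2,B7) → i (A4,B9).
So the longest common subsequence has length 3.

3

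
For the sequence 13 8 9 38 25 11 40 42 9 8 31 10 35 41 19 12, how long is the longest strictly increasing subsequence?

6

One longest increasing subsequence is 8, 9, 25, 31, 35, 41 (positions 2,3,5,11,13,14), of length 6; no longer one exists.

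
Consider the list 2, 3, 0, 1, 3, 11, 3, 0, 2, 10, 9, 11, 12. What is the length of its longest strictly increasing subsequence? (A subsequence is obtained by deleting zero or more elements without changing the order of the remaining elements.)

6

Let dp[i] be the longest increasing subsequence ending at position i. Then dp = [1, 2, 1, 2, 3, 4, 3, 1, 3, 4, 4, 5, 6].
The maximum is 6; one witness is 0, 1, 3, 10, 11, 12 at positions 3,4,5,10,12,13.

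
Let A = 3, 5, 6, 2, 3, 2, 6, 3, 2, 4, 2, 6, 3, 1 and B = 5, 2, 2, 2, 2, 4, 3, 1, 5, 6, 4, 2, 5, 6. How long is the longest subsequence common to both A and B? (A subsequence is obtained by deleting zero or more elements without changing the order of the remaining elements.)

7

Backtracking the LCS table gives one alignment: 5 (A2,B1) → 2 (A4,B5) → 3 (A5,B7) → 6 (A7,B10) → 4 (A10,B11) → 2 (A11,B12) → 6 (A12,B14).
So the longest common subsequence has length 7.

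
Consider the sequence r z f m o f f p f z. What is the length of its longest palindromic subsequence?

6

One longest palindromic subsequence is zffffz (positions 2,3,6,7,9,10); it reads the same forward and backward, and the interval DP gives dp[1][10] = 6.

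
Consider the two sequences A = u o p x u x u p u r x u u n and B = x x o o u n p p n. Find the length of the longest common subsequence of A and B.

5

A longest common subsequence is xxupn (length 5); the LCS DP confirms no longer common subsequence exists.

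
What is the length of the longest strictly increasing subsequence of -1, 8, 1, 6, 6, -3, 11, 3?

4

Scanning left to right, the best length ending at each element is: -1→1, 8→2, 1→2, 6→3, 6→3, -3→1, 11→4, 3→3.
So the longest increasing subsequence has length 4, e.g. -1, 1, 6, 11.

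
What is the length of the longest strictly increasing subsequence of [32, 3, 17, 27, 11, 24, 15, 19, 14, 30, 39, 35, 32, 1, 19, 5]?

6

One longest increasing subsequence is 3, 11, 15, 19, 30, 39 (positions 2,5,7,8,10,11), of length 6; no longer one exists.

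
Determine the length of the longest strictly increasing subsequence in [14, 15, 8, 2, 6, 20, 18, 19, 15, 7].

Scanning left to right, the best length ending at each element is: 14→1, 15→2, 8→1, 2→1, 6→2, 20→3, 18→3, 19→4, 15→3, 7→3.
So the longest increasing subsequence has length 4, e.g. 14, 15, 18, 19.

4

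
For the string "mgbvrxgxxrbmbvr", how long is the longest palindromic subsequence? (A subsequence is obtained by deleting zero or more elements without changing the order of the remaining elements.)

One longest palindromic subsequence is mbrxxxrbm (positions 1,3,5,6,8,9,10,11,12); it reads the same forward and backward, and the interval DP gives dp[1][15] = 9.

9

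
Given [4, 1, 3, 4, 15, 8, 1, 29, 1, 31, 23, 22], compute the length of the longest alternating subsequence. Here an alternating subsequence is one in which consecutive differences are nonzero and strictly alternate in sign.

8

A longest alternating subsequence is 4, 1, 15, 8, 29, 1, 31, 23 (positions 1,2,5,6,8,9,10,11); its 7 consecutive differences strictly alternate in sign, and length 8 is optimal.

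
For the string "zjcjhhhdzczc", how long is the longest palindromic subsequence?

7

One longest palindromic subsequence is zchhhcz (positions 1,3,5,6,7,10,11); it reads the same forward and backward, and the interval DP gives dp[1][12] = 7.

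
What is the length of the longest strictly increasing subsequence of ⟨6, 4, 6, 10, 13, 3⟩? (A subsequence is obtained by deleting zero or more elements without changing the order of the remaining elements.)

4

Let dp[i] be the longest increasing subsequence ending at position i. Then dp = [1, 1, 2, 3, 4, 1].
The maximum is 4; one witness is 4, 6, 10, 13 at positions 2,3,4,5.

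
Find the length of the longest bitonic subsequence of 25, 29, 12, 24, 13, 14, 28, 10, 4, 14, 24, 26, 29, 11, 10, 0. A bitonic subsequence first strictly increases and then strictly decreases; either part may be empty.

9

One longest bitonic subsequence is 12, 13, 14, 24, 26, 29, 11, 10, 0 (positions 3,5,6,11,12,13,14,15,16): it rises to 29 then falls. Length 9 is optimal.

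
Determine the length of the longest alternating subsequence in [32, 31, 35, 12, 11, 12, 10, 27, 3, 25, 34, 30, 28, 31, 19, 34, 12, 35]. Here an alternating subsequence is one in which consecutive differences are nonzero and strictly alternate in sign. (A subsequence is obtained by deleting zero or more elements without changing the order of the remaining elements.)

Track the best alternating length ending on an up-step vs a down-step at each position: up/down = 1/1, 1/2, 3/1, 1/4, 1/4, 5/4, 1/6, 7/4, 1/8, 9/8, 9/4, 9/10, 9/10, 11/10, 9/12, 13/4, 9/14, 15/1.
The maximum over both is 15; one such subsequence is 32, 31, 35, 11, 12, 10, 27, 3, 34, 30, 31, 19, 34, 12, 35.

15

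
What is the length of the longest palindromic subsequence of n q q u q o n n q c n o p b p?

Using dp[i][j] = 2 + dp[i+1][j−1] if the ends match, else max(dp[i+1][j], dp[i][j−1]):
dp[1][15] = 7. A witness is nqquqqn at positions 1,2,3,4,5,9,11.

7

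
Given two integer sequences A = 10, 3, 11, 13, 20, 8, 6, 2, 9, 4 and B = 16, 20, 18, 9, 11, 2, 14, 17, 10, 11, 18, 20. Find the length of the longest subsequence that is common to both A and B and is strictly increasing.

For each value that appears in both, track the longest common increasing run ending there.
The best achievable length is 3; one witness is 10, 11, 20 (A-positions 1,3,5, B-positions 9,10,12).

3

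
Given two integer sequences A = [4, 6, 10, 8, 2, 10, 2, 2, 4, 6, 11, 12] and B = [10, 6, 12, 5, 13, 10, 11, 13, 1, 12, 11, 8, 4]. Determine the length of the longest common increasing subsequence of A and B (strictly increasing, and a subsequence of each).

4

For each value that appears in both, track the longest common increasing run ending there.
The best achievable length is 4; one witness is 6, 10, 11, 12 (A-positions 2,3,11,12, B-positions 2,6,7,10).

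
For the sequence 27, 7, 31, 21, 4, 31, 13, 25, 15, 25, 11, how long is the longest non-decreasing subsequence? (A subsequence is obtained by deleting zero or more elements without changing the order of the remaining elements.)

One longest non-decreasing subsequence is 7, 21, 25, 25 (positions 2,4,8,10), of length 4; no longer one exists.

4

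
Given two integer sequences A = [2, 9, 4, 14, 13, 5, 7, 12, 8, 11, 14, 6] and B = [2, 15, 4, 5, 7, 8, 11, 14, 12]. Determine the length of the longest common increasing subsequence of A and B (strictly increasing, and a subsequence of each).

7

For each value that appears in both, track the longest common increasing run ending there.
The best achievable length is 7; one witness is 2, 4, 5, 7, 8, 11, 14 (A-positions 1,3,6,7,9,10,11, B-positions 1,3,4,5,6,7,8).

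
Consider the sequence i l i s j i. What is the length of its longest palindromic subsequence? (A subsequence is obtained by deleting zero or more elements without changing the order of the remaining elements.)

3

One longest palindromic subsequence is iji (positions 1,5,6); it reads the same forward and backward, and the interval DP gives dp[1][6] = 3.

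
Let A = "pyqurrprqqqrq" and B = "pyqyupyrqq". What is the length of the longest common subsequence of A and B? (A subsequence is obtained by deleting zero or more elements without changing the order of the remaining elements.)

8

A longest common subsequence is pyquprqq (length 8); the LCS DP confirms no longer common subsequence exists.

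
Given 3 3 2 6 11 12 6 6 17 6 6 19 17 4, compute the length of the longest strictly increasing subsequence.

Scanning left to right, the best length ending at each element is: 3→1, 3→1, 2→1, 6→2, 11→3, 12→4, 6→2, 6→2, 17→5, 6→2, 6→2, 19→6, 17→5, 4→2.
So the longest increasing subsequence has length 6, e.g. 3, 6, 11, 12, 17, 19.

6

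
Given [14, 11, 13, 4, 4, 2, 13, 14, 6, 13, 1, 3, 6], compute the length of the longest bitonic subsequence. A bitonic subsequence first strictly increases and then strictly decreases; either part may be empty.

One longest bitonic subsequence is 14, 13, 4, 2, 1 (positions 1,3,5,6,11): it rises to 14 then falls. Length 5 is optimal.

5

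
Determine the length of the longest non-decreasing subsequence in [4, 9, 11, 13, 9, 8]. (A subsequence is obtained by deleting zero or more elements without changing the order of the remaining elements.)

4

Let dp[i] be the longest non-decreasing subsequence ending at position i. Then dp = [1, 2, 3, 4, 3, 2].
The maximum is 4; one witness is 4, 9, 11, 13 at positions 1,2,3,4.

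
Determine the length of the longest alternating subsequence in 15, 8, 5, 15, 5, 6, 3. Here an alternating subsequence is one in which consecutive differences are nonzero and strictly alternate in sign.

6

A longest alternating subsequence is 15, 8, 15, 5, 6, 3 (positions 1,2,4,5,6,7); its 5 consecutive differences strictly alternate in sign, and length 6 is optimal.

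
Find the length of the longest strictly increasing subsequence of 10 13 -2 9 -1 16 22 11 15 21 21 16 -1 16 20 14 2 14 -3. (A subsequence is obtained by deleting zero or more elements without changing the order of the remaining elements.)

Let dp[i] be the longest increasing subsequence ending at position i. Then dp = [1, 2, 1, 2, 2, 3, 4, 3, 4, 5, 5, 5, 2, 5, 6, 4, 3, 4, 1].
The maximum is 6; one witness is -2, 9, 11, 15, 16, 20 at positions 3,4,8,9,12,15.

6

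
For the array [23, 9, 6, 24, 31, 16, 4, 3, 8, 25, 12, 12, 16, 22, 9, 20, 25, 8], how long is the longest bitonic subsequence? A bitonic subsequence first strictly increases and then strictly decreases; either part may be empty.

7

Let inc[i] be the LIS ending at i and dec[i] the longest strictly decreasing subsequence starting at i. inc = [1, 1, 1, 2, 3, 2, 1, 1, 2, 3, 3, 3, 4, 5, 3, 5, 6, 2], dec = [5, 4, 3, 5, 5, 4, 2, 1, 1, 4, 3, 3, 3, 3, 2, 2, 2, 1].
max_i inc[i]+dec[i]−1 = 7, with one witness 23, 24, 31, 25, 22, 20, 8.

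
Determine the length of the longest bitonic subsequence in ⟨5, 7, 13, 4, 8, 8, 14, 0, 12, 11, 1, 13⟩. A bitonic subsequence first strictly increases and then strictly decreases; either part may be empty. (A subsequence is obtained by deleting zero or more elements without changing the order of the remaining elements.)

7

One longest bitonic subsequence is 5, 7, 13, 14, 12, 11, 1 (positions 1,2,3,7,9,10,11): it rises to 14 then falls. Length 7 is optimal.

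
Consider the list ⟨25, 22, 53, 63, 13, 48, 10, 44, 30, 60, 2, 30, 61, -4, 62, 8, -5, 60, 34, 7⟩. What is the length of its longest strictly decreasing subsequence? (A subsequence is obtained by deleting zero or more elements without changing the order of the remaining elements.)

7

Let dp[i] be the longest decreasing subsequence ending at position i. Then dp = [1, 2, 1, 1, 3, 2, 4, 3, 4, 2, 5, 4, 2, 6, 2, 5, 7, 3, 4, 6].
The maximum is 7; one witness is 25, 22, 13, 10, 2, -4, -5 at positions 1,2,5,7,11,14,17.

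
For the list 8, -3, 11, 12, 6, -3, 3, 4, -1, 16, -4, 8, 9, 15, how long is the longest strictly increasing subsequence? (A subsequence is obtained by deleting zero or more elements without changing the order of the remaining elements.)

6

Let dp[i] be the longest increasing subsequence ending at position i. Then dp = [1, 1, 2, 3, 2, 1, 2, 3, 2, 4, 1, 4, 5, 6].
The maximum is 6; one witness is -3, 3, 4, 8, 9, 15 at positions 2,7,8,12,13,14.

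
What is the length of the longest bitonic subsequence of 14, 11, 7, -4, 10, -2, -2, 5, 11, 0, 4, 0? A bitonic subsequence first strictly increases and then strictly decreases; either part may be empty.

One longest bitonic subsequence is 14, 11, 10, 5, 4, 0 (positions 1,2,5,8,11,12): it rises to 14 then falls. Length 6 is optimal.

6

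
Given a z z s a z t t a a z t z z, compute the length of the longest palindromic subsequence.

8

Using dp[i][j] = 2 + dp[i+1][j−1] if the ends match, else max(dp[i+1][j], dp[i][j−1]):
dp[1][14] = 8. A witness is zztaatzz at positions 2,3,7,9,10,12,13,14.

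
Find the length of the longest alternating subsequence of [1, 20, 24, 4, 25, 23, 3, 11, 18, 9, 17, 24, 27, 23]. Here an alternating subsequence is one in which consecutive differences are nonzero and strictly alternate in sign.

Track the best alternating length ending on an up-step vs a down-step at each position: up/down = 1/1, 2/1, 2/1, 2/3, 4/1, 4/5, 2/5, 6/5, 6/5, 6/7, 8/7, 8/5, 8/1, 8/9.
The maximum over both is 9; one such subsequence is 1, 20, 4, 25, 3, 11, 9, 24, 23.

9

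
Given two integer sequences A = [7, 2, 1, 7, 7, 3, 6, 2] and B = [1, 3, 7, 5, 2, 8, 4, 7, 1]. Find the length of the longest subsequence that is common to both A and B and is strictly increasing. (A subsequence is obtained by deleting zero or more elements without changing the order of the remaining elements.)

For each value that appears in both, track the longest common increasing run ending there.
The best achievable length is 2; one witness is 1, 3 (A-positions 3,6, B-positions 1,2).

2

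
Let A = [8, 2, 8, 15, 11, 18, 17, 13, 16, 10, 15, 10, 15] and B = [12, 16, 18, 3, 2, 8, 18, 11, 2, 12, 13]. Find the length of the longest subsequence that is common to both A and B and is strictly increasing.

A longest common strictly increasing subsequence is 2, 8, 11, 13 (length 4); it appears in order in both A and B, and no longer such subsequence exists.

4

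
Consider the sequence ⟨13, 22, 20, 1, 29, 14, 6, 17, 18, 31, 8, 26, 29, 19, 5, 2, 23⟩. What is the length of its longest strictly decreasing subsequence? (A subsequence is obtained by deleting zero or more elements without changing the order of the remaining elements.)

Scanning left to right, the best length ending at each element is: 13→1, 22→1, 20→2, 1→3, 29→1, 14→3, 6→4, 17→3, 18→3, 31→1, 8→4, 26→2, 29→2, 19→3, 5→5, 2→6, 23→3.
So the longest decreasing subsequence has length 6, e.g. 22, 20, 14, 6, 5, 2.

6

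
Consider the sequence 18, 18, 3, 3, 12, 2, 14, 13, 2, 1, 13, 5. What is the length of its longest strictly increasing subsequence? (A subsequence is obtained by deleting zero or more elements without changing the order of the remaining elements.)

One longest increasing subsequence is 3, 12, 14 (positions 3,5,7), of length 3; no longer one exists.

3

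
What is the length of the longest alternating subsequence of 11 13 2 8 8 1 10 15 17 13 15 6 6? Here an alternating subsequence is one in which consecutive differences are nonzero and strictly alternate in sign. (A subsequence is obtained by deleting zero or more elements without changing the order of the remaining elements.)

Track the best alternating length ending on an up-step vs a down-step at each position: up/down = 1/1, 2/1, 1/3, 4/3, 4/3, 1/5, 6/3, 6/1, 6/1, 6/7, 8/7, 6/9, 6/9.
The maximum over both is 9; one such subsequence is 11, 13, 2, 8, 1, 15, 13, 15, 6.

9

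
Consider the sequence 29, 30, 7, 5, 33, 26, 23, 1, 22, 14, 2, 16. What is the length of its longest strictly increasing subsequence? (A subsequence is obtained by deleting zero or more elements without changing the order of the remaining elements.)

Let dp[i] be the longest increasing subsequence ending at position i. Then dp = [1, 2, 1, 1, 3, 2, 2, 1, 2, 2, 2, 3].
The maximum is 3; one witness is 29, 30, 33 at positions 1,2,5.

3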